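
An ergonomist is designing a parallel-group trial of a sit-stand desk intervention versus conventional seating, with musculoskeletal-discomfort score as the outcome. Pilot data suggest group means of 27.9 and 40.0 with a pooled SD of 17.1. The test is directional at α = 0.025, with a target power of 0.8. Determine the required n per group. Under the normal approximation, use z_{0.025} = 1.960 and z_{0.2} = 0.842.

Cohen's d = |M₁ − M₂| / SD_pooled = |27.9 − 40.0| / 17.1 = 12.1 / 17.1 = 0.708.
For two independent groups with equal n: n = 2·((z_{α} + z_β) / d)².
z_{α} + z_β = 1.960 + 0.842 = 2.802.
n = 2 × (2.802 / 0.708)² = 2 × 3.958² = 2 × 15.66 = 31.3.
Round up to the next whole participant.

n = 32 per group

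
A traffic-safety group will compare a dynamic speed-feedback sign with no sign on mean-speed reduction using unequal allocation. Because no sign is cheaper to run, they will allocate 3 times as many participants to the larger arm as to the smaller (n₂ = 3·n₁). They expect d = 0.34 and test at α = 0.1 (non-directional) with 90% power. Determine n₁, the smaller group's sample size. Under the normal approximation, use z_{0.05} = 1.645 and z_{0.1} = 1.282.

n₁ = 99

With allocation ratio k = n₂/n₁ = 3, Var(x̄₁−x̄₂) = σ²(1/n₁ + 1/(k·n₁)) = σ²·(k+1)/(k·n₁).
So n₁ = (1 + 1/k)·((z_{α/2} + z_β)/d)² = 1.333 × (2.927/0.34)².
n₁ = 1.333 × 74.11 = 98.8.
Round up: n₁ = 99, giving n₂ = 3 × 99 = 297.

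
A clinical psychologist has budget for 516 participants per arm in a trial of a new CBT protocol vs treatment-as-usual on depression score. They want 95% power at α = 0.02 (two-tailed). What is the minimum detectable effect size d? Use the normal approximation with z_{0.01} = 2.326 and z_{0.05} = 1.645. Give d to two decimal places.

For two independent groups of n = 516 each: d_min = (z_{α/2} + z_β)·√(2/n).
z-sum = 2.326 + 1.645 = 3.971.
d_min = 3.971 × √(2/516) = 3.971 × 0.0623 = 0.247.

d_min ≈ 0.25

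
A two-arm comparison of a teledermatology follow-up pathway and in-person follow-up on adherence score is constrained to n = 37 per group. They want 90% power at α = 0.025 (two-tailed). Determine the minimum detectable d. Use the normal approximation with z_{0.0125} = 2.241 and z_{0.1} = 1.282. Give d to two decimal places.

d_min ≈ 0.82

For two independent groups of n = 37 each: d_min = (z_{α/2} + z_β)·√(2/n).
z-sum = 2.241 + 1.282 = 3.523.
d_min = 3.523 × √(2/37) = 3.523 × 0.2325 = 0.819.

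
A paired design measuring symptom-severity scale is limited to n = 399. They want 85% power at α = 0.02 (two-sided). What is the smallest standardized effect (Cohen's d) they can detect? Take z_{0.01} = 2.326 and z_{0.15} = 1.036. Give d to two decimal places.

d_min ≈ 0.17

For a single sample (or paired design) of n = 399: d_min = (z_{α/2} + z_β)/√n.
z-sum = 2.326 + 1.036 = 3.362.
d_min = 3.362 / √399 = 3.362 / 19.975 = 0.168.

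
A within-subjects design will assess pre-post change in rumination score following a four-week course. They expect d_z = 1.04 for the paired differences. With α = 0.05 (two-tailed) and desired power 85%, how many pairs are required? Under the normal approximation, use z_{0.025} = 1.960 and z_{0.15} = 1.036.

For a paired (one-sample on differences) test: n = ((z_{α/2} + z_β) / d)².
z_{α/2} + z_β = 1.960 + 1.036 = 2.996.
n = (2.996 / 1.04)² = 2.881² = 8.30.
Round up.

n = 9 pairs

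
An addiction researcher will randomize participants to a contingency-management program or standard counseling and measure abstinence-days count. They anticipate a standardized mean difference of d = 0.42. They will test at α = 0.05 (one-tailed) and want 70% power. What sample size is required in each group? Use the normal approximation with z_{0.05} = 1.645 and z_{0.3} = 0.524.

For two independent groups with equal n: n = 2·((z_{α} + z_β) / d)².
z_{α} + z_β = 1.645 + 0.524 = 2.169.
n = 2 × (2.169 / 0.42)² = 2 × 5.164² = 2 × 26.67 = 53.3.
Round up to the next whole participant.

n = 54 per group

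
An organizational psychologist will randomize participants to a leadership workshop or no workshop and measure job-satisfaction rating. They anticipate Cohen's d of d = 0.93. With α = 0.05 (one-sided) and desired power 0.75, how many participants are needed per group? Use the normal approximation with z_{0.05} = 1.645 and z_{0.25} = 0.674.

n = 13 per group

For two independent groups with equal n: n = 2·((z_{α} + z_β) / d)².
z_{α} + z_β = 1.645 + 0.674 = 2.319.
n = 2 × (2.319 / 0.93)² = 2 × 2.494² = 2 × 6.22 = 12.4.
Round up to the next whole participant.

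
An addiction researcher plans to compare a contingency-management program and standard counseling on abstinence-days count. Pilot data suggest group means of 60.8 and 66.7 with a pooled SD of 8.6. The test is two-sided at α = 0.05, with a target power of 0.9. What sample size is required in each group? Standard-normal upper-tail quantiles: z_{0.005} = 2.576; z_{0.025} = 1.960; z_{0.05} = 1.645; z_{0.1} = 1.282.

n = 45 per group

Cohen's d = |M₁ − M₂| / SD_pooled = |60.8 − 66.7| / 8.6 = 5.9 / 8.6 = 0.686.
For two independent groups with equal n: n = 2·((z_{α/2} + z_β) / d)².
z_{α/2} + z_β = 1.960 + 1.282 = 3.242.
n = 2 × (3.242 / 0.686)² = 2 × 4.726² = 2 × 22.33 = 44.7.
Round up to the next whole participant.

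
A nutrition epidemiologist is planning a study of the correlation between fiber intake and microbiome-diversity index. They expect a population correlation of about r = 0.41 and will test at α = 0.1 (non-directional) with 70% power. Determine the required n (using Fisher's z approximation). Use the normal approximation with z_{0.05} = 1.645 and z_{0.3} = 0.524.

n = 28

Fisher's z: C = ½·ln((1+r)/(1−r)) = ½·ln(2.3898) = 0.4356.
n = ((z_{α/2} + z_β)/C)² + 3.
(1.645 + 0.524) / 0.4356 = 2.169 / 0.4356 = 4.979.
n = 4.979² + 3 = 24.79 + 3 = 27.8.
Round up.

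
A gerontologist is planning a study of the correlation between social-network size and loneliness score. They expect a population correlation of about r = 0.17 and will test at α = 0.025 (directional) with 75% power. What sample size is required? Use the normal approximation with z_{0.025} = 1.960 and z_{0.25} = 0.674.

n = 239

Fisher's z: C = ½·ln((1+r)/(1−r)) = ½·ln(1.4096) = 0.1717.
n = ((z_{α} + z_β)/C)² + 3.
(1.960 + 0.674) / 0.1717 = 2.634 / 0.1717 = 15.341.
n = 15.341² + 3 = 235.34 + 3 = 238.3.
Round up.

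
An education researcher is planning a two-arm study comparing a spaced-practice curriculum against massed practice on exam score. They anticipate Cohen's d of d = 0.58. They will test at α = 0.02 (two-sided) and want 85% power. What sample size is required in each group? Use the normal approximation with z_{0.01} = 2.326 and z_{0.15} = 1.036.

For two independent groups with equal n: n = 2·((z_{α/2} + z_β) / d)².
z_{α/2} + z_β = 2.326 + 1.036 = 3.362.
n = 2 × (3.362 / 0.58)² = 2 × 5.797² = 2 × 33.60 = 67.2.
Round up to the next whole participant.

n = 68 per group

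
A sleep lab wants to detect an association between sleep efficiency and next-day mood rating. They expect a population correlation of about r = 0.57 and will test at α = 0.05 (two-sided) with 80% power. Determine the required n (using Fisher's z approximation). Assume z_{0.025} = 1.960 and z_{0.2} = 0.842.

Fisher's z: C = ½·ln((1+r)/(1−r)) = ½·ln(3.6512) = 0.6475.
n = ((z_{α/2} + z_β)/C)² + 3.
(1.960 + 0.842) / 0.6475 = 2.802 / 0.6475 = 4.327.
n = 4.327² + 3 = 18.73 + 3 = 21.7.
Round up.

n = 22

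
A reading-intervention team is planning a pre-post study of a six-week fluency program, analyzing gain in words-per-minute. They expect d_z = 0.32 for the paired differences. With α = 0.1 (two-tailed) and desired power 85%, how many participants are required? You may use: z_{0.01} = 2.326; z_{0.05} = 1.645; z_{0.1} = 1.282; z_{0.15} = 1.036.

n = 71 pairs

For a paired (one-sample on differences) test: n = ((z_{α/2} + z_β) / d)².
z_{α/2} + z_β = 1.645 + 1.036 = 2.681.
n = (2.681 / 0.32)² = 8.378² = 70.19.
Round up.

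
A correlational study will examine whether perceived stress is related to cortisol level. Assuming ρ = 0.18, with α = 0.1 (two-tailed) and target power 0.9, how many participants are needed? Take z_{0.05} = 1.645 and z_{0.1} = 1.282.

n = 262

Fisher's z: C = ½·ln((1+r)/(1−r)) = ½·ln(1.4390) = 0.1820.
n = ((z_{α/2} + z_β)/C)² + 3.
(1.645 + 1.282) / 0.1820 = 2.927 / 0.1820 = 16.082.
n = 16.082² + 3 = 258.64 + 3 = 261.6.
Round up.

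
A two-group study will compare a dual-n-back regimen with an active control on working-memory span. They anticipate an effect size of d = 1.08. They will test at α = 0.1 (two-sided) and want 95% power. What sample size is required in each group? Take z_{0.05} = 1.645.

For two independent groups with equal n: n = 2·((z_{α/2} + z_β) / d)².
z_{α/2} + z_β = 1.645 + 1.645 = 3.290.
n = 2 × (3.290 / 1.08)² = 2 × 3.046² = 2 × 9.28 = 18.6.
Round up to the next whole participant.

n = 19 per group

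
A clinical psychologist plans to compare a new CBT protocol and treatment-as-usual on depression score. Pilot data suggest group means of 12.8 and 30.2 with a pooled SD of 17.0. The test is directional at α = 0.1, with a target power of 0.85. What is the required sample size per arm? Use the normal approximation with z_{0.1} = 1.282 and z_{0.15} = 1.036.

Cohen's d = |M₁ − M₂| / SD_pooled = |12.8 − 30.2| / 17.0 = 17.4 / 17.0 = 1.024.
For two independent groups with equal n: n = 2·((z_{α} + z_β) / d)².
z_{α} + z_β = 1.282 + 1.036 = 2.318.
n = 2 × (2.318 / 1.024)² = 2 × 2.264² = 2 × 5.12 = 10.2.
Round up to the next whole participant.

n = 11 per group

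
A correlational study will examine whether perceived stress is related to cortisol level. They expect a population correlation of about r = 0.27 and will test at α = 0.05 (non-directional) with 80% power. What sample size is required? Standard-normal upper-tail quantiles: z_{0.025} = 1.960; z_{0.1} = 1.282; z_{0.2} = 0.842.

n = 106

Fisher's z: C = ½·ln((1+r)/(1−r)) = ½·ln(1.7397) = 0.2769.
n = ((z_{α/2} + z_β)/C)² + 3.
(1.960 + 0.842) / 0.2769 = 2.802 / 0.2769 = 10.119.
n = 10.119² + 3 = 102.40 + 3 = 105.4.
Round up.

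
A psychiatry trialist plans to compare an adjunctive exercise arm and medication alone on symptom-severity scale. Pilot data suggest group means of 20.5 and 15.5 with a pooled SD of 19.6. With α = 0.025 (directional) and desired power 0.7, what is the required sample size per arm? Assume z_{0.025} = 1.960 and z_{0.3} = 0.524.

n = 190 per group

Cohen's d = |M₁ − M₂| / SD_pooled = |20.5 − 15.5| / 19.6 = 5.0 / 19.6 = 0.255.
For two independent groups with equal n: n = 2·((z_{α} + z_β) / d)².
z_{α} + z_β = 1.960 + 0.524 = 2.484.
n = 2 × (2.484 / 0.255)² = 2 × 9.741² = 2 × 94.89 = 189.8.
Round up to the next whole participant.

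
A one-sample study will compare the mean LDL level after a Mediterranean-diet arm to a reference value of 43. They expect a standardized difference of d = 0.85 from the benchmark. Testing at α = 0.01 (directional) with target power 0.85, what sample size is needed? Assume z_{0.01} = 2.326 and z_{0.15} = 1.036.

n = 16

For a one-sample test: n = ((z_{α} + z_β) / d)².
z_{α} + z_β = 2.326 + 1.036 = 3.362.
n = (3.362 / 0.85)² = 3.955² = 15.64.
Round up.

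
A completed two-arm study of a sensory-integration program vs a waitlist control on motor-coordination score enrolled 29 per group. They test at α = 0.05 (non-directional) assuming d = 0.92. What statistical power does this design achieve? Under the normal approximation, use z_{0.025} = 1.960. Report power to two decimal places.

For two equal groups, power = Φ(d·√(n/2) − z_{α/2}).
d·√(n/2) = 0.92 × √(29/2) = 0.92 × 3.808 = 3.503.
z_β = 3.503 − 1.960 = 1.543.
Power = Φ(1.543) = 0.939.

power ≈ 0.94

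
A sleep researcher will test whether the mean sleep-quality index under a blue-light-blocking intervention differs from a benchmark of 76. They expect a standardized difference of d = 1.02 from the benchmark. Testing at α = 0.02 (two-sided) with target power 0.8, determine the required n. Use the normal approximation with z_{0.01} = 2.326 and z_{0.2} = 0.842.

n = 10

For a one-sample test: n = ((z_{α/2} + z_β) / d)².
z_{α/2} + z_β = 2.326 + 0.842 = 3.168.
n = (3.168 / 1.02)² = 3.106² = 9.65.
Round up.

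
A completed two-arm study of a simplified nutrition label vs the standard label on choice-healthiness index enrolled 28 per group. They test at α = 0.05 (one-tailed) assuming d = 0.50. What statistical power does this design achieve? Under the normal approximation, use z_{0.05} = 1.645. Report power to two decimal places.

power ≈ 0.59

For two equal groups, power = Φ(d·√(n/2) − z_{α}).
d·√(n/2) = 0.50 × √(28/2) = 0.50 × 3.742 = 1.871.
z_β = 1.871 − 1.645 = 0.226.
Power = Φ(0.226) = 0.589.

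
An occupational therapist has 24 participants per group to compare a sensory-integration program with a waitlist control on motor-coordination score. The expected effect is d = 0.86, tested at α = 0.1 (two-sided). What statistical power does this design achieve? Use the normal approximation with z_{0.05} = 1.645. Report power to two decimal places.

For two equal groups, power = Φ(d·√(n/2) − z_{α/2}).
d·√(n/2) = 0.86 × √(24/2) = 0.86 × 3.464 = 2.979.
z_β = 2.979 − 1.645 = 1.334.
Power = Φ(1.334) = 0.909.

power ≈ 0.91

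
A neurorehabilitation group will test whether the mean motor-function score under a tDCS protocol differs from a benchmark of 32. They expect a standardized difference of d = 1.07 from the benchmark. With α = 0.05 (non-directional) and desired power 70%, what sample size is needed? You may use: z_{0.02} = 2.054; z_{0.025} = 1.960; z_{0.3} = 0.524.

n = 6

For a one-sample test: n = ((z_{α/2} + z_β) / d)².
z_{α/2} + z_β = 1.960 + 0.524 = 2.484.
n = (2.484 / 1.07)² = 2.321² = 5.39.
Round up.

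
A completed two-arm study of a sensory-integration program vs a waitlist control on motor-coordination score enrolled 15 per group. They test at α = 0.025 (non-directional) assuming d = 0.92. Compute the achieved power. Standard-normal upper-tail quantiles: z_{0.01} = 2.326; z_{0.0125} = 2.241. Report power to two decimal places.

power ≈ 0.61

For two equal groups, power = Φ(d·√(n/2) − z_{α/2}).
d·√(n/2) = 0.92 × √(15/2) = 0.92 × 2.739 = 2.520.
z_β = 2.520 − 2.241 = 0.279.
Power = Φ(0.279) = 0.610.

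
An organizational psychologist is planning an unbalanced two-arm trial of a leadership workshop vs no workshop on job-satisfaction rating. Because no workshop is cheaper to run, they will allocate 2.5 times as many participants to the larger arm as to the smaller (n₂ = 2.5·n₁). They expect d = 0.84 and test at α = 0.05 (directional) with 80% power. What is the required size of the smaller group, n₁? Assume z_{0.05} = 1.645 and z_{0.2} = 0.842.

With allocation ratio k = n₂/n₁ = 2.5, Var(x̄₁−x̄₂) = σ²(1/n₁ + 1/(k·n₁)) = σ²·(k+1)/(k·n₁).
So n₁ = (1 + 1/k)·((z_{α} + z_β)/d)² = 1.400 × (2.487/0.84)².
n₁ = 1.400 × 8.77 = 12.3.
Round up: n₁ = 13, giving n₂ = ⌈2.5 × 13⌉ = ⌈32.5⌉ = 33.

n₁ = 13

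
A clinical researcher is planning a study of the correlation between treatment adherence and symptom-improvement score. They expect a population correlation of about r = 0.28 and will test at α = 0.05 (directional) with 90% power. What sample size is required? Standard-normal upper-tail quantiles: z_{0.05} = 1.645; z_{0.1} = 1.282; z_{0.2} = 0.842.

n = 107

Fisher's z: C = ½·ln((1+r)/(1−r)) = ½·ln(1.7778) = 0.2877.
n = ((z_{α} + z_β)/C)² + 3.
(1.645 + 1.282) / 0.2877 = 2.927 / 0.2877 = 10.174.
n = 10.174² + 3 = 103.51 + 3 = 106.5.
Round up.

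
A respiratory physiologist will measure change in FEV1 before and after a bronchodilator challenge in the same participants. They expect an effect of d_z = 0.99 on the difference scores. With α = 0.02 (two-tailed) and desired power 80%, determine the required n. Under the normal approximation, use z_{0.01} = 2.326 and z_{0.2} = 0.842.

n = 11 pairs

For a paired (one-sample on differences) test: n = ((z_{α/2} + z_β) / d)².
z_{α/2} + z_β = 2.326 + 0.842 = 3.168.
n = (3.168 / 0.99)² = 3.200² = 10.24.
Round up.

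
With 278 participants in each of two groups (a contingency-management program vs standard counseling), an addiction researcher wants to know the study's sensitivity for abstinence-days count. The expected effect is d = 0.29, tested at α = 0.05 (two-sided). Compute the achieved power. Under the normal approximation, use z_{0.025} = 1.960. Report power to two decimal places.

power ≈ 0.93

For two equal groups, power = Φ(d·√(n/2) − z_{α/2}).
d·√(n/2) = 0.29 × √(278/2) = 0.29 × 11.790 = 3.419.
z_β = 3.419 − 1.960 = 1.459.
Power = Φ(1.459) = 0.928.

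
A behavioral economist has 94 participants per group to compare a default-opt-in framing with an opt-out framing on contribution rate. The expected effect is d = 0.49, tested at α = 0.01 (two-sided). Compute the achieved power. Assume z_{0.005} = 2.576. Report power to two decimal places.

For two equal groups, power = Φ(d·√(n/2) − z_{α/2}).
d·√(n/2) = 0.49 × √(94/2) = 0.49 × 6.856 = 3.359.
z_β = 3.359 − 2.576 = 0.783.
Power = Φ(0.783) = 0.783.

power ≈ 0.78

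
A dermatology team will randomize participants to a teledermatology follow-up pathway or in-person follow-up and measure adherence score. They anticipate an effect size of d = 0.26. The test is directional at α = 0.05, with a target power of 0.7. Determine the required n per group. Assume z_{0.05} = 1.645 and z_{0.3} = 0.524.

n = 140 per group

For two independent groups with equal n: n = 2·((z_{α} + z_β) / d)².
z_{α} + z_β = 1.645 + 0.524 = 2.169.
n = 2 × (2.169 / 0.26)² = 2 × 8.342² = 2 × 69.59 = 139.2.
Round up to the next whole participant.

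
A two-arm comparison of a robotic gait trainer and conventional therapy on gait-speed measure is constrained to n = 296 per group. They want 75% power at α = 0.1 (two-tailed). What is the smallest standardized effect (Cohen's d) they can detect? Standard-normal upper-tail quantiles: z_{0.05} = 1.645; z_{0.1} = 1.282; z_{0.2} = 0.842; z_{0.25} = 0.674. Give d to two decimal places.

d_min ≈ 0.19

For two independent groups of n = 296 each: d_min = (z_{α/2} + z_β)·√(2/n).
z-sum = 1.645 + 0.674 = 2.319.
d_min = 2.319 × √(2/296) = 2.319 × 0.0822 = 0.191.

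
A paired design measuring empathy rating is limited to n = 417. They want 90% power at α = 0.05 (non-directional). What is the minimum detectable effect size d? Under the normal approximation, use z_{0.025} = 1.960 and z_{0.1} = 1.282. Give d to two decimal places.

For a single sample (or paired design) of n = 417: d_min = (z_{α/2} + z_β)/√n.
z-sum = 1.960 + 1.282 = 3.242.
d_min = 3.242 / √417 = 3.242 / 20.421 = 0.159.

d_min ≈ 0.16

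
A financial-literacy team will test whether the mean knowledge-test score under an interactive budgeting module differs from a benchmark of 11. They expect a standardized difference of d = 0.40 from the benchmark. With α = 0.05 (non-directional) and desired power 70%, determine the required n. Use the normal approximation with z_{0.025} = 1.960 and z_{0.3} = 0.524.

n = 39

For a one-sample test: n = ((z_{α/2} + z_β) / d)².
z_{α/2} + z_β = 1.960 + 0.524 = 2.484.
n = (2.484 / 0.40)² = 6.210² = 38.56.
Round up.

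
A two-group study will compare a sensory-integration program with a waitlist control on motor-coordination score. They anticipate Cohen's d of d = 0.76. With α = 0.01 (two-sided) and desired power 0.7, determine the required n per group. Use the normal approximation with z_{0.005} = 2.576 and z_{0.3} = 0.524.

For two independent groups with equal n: n = 2·((z_{α/2} + z_β) / d)².
z_{α/2} + z_β = 2.576 + 0.524 = 3.100.
n = 2 × (3.100 / 0.76)² = 2 × 4.079² = 2 × 16.64 = 33.3.
Round up to the next whole participant.

n = 34 per group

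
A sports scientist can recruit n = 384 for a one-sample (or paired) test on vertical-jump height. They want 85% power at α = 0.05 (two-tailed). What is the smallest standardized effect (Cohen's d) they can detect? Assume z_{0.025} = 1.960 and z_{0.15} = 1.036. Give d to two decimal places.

d_min ≈ 0.15

For a single sample (or paired design) of n = 384: d_min = (z_{α/2} + z_β)/√n.
z-sum = 1.960 + 1.036 = 2.996.
d_min = 2.996 / √384 = 2.996 / 19.596 = 0.153.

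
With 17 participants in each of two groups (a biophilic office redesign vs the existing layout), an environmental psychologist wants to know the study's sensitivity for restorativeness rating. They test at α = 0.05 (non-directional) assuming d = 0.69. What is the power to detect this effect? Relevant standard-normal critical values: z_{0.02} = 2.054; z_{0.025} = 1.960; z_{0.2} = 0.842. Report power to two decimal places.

For two equal groups, power = Φ(d·√(n/2) − z_{α/2}).
d·√(n/2) = 0.69 × √(17/2) = 0.69 × 2.915 = 2.012.
z_β = 2.012 − 1.960 = 0.052.
Power = Φ(0.052) = 0.521.

power ≈ 0.52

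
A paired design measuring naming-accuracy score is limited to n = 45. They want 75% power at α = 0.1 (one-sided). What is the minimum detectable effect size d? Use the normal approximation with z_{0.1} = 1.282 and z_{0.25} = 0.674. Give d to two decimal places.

d_min ≈ 0.29

For a single sample (or paired design) of n = 45: d_min = (z_{α} + z_β)/√n.
z-sum = 1.282 + 0.674 = 1.956.
d_min = 1.956 / √45 = 1.956 / 6.708 = 0.292.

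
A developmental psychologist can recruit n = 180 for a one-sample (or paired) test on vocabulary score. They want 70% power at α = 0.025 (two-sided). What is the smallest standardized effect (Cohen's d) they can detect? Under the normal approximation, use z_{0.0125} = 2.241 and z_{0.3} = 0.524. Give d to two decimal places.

For a single sample (or paired design) of n = 180: d_min = (z_{α/2} + z_β)/√n.
z-sum = 2.241 + 0.524 = 2.765.
d_min = 2.765 / √180 = 2.765 / 13.416 = 0.206.

d_min ≈ 0.21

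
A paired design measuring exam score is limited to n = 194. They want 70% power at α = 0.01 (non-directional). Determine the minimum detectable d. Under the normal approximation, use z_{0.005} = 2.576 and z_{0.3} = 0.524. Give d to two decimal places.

For a single sample (or paired design) of n = 194: d_min = (z_{α/2} + z_β)/√n.
z-sum = 2.576 + 0.524 = 3.100.
d_min = 3.100 / √194 = 3.100 / 13.928 = 0.223.

d_min ≈ 0.22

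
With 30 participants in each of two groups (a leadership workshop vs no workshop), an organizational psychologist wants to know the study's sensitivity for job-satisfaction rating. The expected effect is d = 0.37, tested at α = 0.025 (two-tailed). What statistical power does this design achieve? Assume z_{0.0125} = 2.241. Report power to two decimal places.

power ≈ 0.21

For two equal groups, power = Φ(d·√(n/2) − z_{α/2}).
d·√(n/2) = 0.37 × √(30/2) = 0.37 × 3.873 = 1.433.
z_β = 1.433 − 2.241 = -0.808.
Power = Φ(-0.808) = 0.210.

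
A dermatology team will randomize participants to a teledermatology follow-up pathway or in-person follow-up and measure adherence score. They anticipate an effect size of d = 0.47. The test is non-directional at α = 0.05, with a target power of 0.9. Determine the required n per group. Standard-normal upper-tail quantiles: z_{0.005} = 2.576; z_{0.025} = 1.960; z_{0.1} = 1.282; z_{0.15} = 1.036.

For two independent groups with equal n: n = 2·((z_{α/2} + z_β) / d)².
z_{α/2} + z_β = 1.960 + 1.282 = 3.242.
n = 2 × (3.242 / 0.47)² = 2 × 6.898² = 2 × 47.58 = 95.2.
Round up to the next whole participant.

n = 96 per group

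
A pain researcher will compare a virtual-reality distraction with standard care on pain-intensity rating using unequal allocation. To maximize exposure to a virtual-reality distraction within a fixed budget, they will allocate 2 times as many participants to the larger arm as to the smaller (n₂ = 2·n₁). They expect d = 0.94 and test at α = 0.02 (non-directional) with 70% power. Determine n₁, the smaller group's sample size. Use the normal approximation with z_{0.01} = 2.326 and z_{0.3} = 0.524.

With allocation ratio k = n₂/n₁ = 2, Var(x̄₁−x̄₂) = σ²(1/n₁ + 1/(k·n₁)) = σ²·(k+1)/(k·n₁).
So n₁ = (1 + 1/k)·((z_{α/2} + z_β)/d)² = 1.500 × (2.850/0.94)².
n₁ = 1.500 × 9.19 = 13.8.
Round up: n₁ = 14, giving n₂ = 2 × 14 = 28.

n₁ = 14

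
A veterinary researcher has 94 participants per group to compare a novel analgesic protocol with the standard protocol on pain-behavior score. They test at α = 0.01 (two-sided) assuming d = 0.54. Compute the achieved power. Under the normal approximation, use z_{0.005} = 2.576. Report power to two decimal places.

power ≈ 0.87

For two equal groups, power = Φ(d·√(n/2) − z_{α/2}).
d·√(n/2) = 0.54 × √(94/2) = 0.54 × 6.856 = 3.702.
z_β = 3.702 − 2.576 = 1.126.
Power = Φ(1.126) = 0.870.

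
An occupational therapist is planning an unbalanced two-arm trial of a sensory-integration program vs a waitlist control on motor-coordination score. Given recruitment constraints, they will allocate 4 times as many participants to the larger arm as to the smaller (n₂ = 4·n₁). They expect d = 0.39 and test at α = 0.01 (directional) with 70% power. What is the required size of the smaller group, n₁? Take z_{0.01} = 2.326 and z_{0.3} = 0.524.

n₁ = 67

With allocation ratio k = n₂/n₁ = 4, Var(x̄₁−x̄₂) = σ²(1/n₁ + 1/(k·n₁)) = σ²·(k+1)/(k·n₁).
So n₁ = (1 + 1/k)·((z_{α} + z_β)/d)² = 1.250 × (2.850/0.39)².
n₁ = 1.250 × 53.40 = 66.8.
Round up: n₁ = 67, giving n₂ = 4 × 67 = 268.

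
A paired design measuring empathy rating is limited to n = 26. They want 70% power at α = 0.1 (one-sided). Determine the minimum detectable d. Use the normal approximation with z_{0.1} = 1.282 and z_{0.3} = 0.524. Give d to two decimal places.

d_min ≈ 0.35

For a single sample (or paired design) of n = 26: d_min = (z_{α} + z_β)/√n.
z-sum = 1.282 + 0.524 = 1.806.
d_min = 1.806 / √26 = 1.806 / 5.099 = 0.354.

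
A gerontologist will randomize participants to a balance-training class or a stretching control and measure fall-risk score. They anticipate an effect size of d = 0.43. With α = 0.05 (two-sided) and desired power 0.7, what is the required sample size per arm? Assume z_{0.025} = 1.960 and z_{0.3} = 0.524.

For two independent groups with equal n: n = 2·((z_{α/2} + z_β) / d)².
z_{α/2} + z_β = 1.960 + 0.524 = 2.484.
n = 2 × (2.484 / 0.43)² = 2 × 5.777² = 2 × 33.37 = 66.7.
Round up to the next whole participant.

n = 67 per group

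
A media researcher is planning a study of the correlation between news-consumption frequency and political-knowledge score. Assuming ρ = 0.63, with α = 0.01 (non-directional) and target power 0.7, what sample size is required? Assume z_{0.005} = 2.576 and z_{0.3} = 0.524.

n = 21

Fisher's z: C = ½·ln((1+r)/(1−r)) = ½·ln(4.4054) = 0.7414.
n = ((z_{α/2} + z_β)/C)² + 3.
(2.576 + 0.524) / 0.7414 = 3.100 / 0.7414 = 4.181.
n = 4.181² + 3 = 17.48 + 3 = 20.5.
Round up.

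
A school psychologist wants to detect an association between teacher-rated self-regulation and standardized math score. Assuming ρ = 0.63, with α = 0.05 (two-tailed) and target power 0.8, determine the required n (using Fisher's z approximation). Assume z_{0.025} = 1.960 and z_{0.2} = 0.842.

n = 18

Fisher's z: C = ½·ln((1+r)/(1−r)) = ½·ln(4.4054) = 0.7414.
n = ((z_{α/2} + z_β)/C)² + 3.
(1.960 + 0.842) / 0.7414 = 2.802 / 0.7414 = 3.779.
n = 3.779² + 3 = 14.28 + 3 = 17.3.
Round up.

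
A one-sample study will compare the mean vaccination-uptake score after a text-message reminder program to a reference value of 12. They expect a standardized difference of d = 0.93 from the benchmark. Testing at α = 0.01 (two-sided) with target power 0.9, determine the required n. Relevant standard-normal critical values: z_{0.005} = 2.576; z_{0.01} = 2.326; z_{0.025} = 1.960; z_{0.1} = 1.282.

n = 18

For a one-sample test: n = ((z_{α/2} + z_β) / d)².
z_{α/2} + z_β = 2.576 + 1.282 = 3.858.
n = (3.858 / 0.93)² = 4.148² = 17.21.
Round up.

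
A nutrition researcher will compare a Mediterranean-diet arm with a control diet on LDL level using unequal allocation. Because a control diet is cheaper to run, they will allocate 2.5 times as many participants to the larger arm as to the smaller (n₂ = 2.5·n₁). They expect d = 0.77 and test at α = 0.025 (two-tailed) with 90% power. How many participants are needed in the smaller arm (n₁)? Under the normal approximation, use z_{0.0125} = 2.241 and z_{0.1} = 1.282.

With allocation ratio k = n₂/n₁ = 2.5, Var(x̄₁−x̄₂) = σ²(1/n₁ + 1/(k·n₁)) = σ²·(k+1)/(k·n₁).
So n₁ = (1 + 1/k)·((z_{α/2} + z_β)/d)² = 1.400 × (3.523/0.77)².
n₁ = 1.400 × 20.93 = 29.3.
Round up: n₁ = 30, giving n₂ = 2.5 × 30 = 75.

n₁ = 30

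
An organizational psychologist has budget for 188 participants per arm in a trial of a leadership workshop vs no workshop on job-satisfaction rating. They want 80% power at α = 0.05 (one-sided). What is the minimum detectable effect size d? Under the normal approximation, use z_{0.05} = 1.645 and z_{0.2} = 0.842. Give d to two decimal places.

For two independent groups of n = 188 each: d_min = (z_{α} + z_β)·√(2/n).
z-sum = 1.645 + 0.842 = 2.487.
d_min = 2.487 × √(2/188) = 2.487 × 0.1031 = 0.257.

d_min ≈ 0.26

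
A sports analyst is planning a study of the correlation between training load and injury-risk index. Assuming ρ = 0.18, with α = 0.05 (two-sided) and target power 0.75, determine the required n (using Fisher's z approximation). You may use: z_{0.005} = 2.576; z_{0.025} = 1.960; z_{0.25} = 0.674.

Fisher's z: C = ½·ln((1+r)/(1−r)) = ½·ln(1.4390) = 0.1820.
n = ((z_{α/2} + z_β)/C)² + 3.
(1.960 + 0.674) / 0.1820 = 2.634 / 0.1820 = 14.473.
n = 14.473² + 3 = 209.45 + 3 = 212.5.
Round up.

n = 213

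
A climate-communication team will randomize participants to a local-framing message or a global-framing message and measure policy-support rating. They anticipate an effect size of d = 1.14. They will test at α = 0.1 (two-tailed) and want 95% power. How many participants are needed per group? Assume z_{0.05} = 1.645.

n = 17 per group

For two independent groups with equal n: n = 2·((z_{α/2} + z_β) / d)².
z_{α/2} + z_β = 1.645 + 1.645 = 3.290.
n = 2 × (3.290 / 1.14)² = 2 × 2.886² = 2 × 8.33 = 16.7.
Round up to the next whole participant.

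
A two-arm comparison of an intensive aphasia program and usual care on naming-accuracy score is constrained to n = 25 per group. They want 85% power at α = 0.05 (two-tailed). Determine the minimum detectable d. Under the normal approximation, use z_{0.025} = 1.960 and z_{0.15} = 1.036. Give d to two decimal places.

For two independent groups of n = 25 each: d_min = (z_{α/2} + z_β)·√(2/n).
z-sum = 1.960 + 1.036 = 2.996.
d_min = 2.996 × √(2/25) = 2.996 × 0.2828 = 0.847.

d_min ≈ 0.85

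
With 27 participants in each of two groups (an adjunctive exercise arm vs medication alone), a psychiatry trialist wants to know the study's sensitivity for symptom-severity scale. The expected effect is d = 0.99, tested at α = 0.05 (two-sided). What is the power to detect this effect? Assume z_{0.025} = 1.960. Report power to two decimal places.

For two equal groups, power = Φ(d·√(n/2) − z_{α/2}).
d·√(n/2) = 0.99 × √(27/2) = 0.99 × 3.674 = 3.637.
z_β = 3.637 − 1.960 = 1.677.
Power = Φ(1.677) = 0.953.

power ≈ 0.95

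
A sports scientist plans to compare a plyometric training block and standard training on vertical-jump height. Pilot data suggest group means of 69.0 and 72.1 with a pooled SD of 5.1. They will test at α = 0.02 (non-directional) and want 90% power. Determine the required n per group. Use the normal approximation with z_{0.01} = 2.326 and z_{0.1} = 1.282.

Cohen's d = |M₁ − M₂| / SD_pooled = |69.0 − 72.1| / 5.1 = 3.1 / 5.1 = 0.608.
For two independent groups with equal n: n = 2·((z_{α/2} + z_β) / d)².
z_{α/2} + z_β = 2.326 + 1.282 = 3.608.
n = 2 × (3.608 / 0.608)² = 2 × 5.934² = 2 × 35.21 = 70.4.
Round up to the next whole participant.

n = 71 per group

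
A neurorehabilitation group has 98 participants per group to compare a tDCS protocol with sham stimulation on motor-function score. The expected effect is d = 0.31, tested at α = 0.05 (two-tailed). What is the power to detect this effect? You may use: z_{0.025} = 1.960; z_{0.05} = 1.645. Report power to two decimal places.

For two equal groups, power = Φ(d·√(n/2) − z_{α/2}).
d·√(n/2) = 0.31 × √(98/2) = 0.31 × 7.000 = 2.170.
z_β = 2.170 − 1.960 = 0.210.
Power = Φ(0.210) = 0.583.

power ≈ 0.58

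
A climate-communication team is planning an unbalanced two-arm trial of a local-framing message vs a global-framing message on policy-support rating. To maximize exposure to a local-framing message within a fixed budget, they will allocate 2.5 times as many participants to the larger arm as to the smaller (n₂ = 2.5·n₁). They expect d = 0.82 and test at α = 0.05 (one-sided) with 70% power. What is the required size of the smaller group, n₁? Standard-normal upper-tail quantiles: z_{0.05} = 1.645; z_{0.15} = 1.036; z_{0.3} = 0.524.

n₁ = 10

With allocation ratio k = n₂/n₁ = 2.5, Var(x̄₁−x̄₂) = σ²(1/n₁ + 1/(k·n₁)) = σ²·(k+1)/(k·n₁).
So n₁ = (1 + 1/k)·((z_{α} + z_β)/d)² = 1.400 × (2.169/0.82)².
n₁ = 1.400 × 7.00 = 9.8.
Round up: n₁ = 10, giving n₂ = 2.5 × 10 = 25.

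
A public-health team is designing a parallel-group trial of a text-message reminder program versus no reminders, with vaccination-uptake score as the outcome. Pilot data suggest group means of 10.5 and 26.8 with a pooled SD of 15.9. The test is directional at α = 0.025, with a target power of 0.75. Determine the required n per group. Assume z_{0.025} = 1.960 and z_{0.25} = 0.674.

Cohen's d = |M₁ − M₂| / SD_pooled = |10.5 − 26.8| / 15.9 = 16.3 / 15.9 = 1.025.
For two independent groups with equal n: n = 2·((z_{α} + z_β) / d)².
z_{α} + z_β = 1.960 + 0.674 = 2.634.
n = 2 × (2.634 / 1.025)² = 2 × 2.570² = 2 × 6.60 = 13.2.
Round up to the next whole participant.

n = 14 per group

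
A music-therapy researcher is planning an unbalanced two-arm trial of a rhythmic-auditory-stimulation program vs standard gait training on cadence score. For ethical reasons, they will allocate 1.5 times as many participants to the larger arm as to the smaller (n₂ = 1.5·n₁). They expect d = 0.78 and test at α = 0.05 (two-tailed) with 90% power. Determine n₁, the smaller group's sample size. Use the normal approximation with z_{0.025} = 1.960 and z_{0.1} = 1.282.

n₁ = 29

With allocation ratio k = n₂/n₁ = 1.5, Var(x̄₁−x̄₂) = σ²(1/n₁ + 1/(k·n₁)) = σ²·(k+1)/(k·n₁).
So n₁ = (1 + 1/k)·((z_{α/2} + z_β)/d)² = 1.667 × (3.242/0.78)².
n₁ = 1.667 × 17.28 = 28.8.
Round up: n₁ = 29, giving n₂ = ⌈1.5 × 29⌉ = ⌈43.5⌉ = 44.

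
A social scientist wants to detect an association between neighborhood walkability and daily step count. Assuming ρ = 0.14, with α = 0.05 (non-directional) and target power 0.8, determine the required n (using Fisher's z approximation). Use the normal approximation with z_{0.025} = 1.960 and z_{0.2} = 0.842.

n = 399

Fisher's z: C = ½·ln((1+r)/(1−r)) = ½·ln(1.3256) = 0.1409.
n = ((z_{α/2} + z_β)/C)² + 3.
(1.960 + 0.842) / 0.1409 = 2.802 / 0.1409 = 19.886.
n = 19.886² + 3 = 395.47 + 3 = 398.5.
Round up.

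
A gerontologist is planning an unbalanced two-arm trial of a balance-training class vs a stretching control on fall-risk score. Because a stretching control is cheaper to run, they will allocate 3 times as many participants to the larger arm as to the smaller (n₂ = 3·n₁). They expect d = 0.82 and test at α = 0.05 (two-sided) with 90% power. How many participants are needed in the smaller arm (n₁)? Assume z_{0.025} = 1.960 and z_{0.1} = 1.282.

With allocation ratio k = n₂/n₁ = 3, Var(x̄₁−x̄₂) = σ²(1/n₁ + 1/(k·n₁)) = σ²·(k+1)/(k·n₁).
So n₁ = (1 + 1/k)·((z_{α/2} + z_β)/d)² = 1.333 × (3.242/0.82)².
n₁ = 1.333 × 15.63 = 20.8.
Round up: n₁ = 21, giving n₂ = 3 × 21 = 63.

n₁ = 21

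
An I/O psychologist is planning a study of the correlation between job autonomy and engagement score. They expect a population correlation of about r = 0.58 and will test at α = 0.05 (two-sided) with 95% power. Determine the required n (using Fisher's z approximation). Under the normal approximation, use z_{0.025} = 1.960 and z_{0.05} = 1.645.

n = 33

Fisher's z: C = ½·ln((1+r)/(1−r)) = ½·ln(3.7619) = 0.6625.
n = ((z_{α/2} + z_β)/C)² + 3.
(1.960 + 1.645) / 0.6625 = 3.605 / 0.6625 = 5.442.
n = 5.442² + 3 = 29.61 + 3 = 32.6.
Round up.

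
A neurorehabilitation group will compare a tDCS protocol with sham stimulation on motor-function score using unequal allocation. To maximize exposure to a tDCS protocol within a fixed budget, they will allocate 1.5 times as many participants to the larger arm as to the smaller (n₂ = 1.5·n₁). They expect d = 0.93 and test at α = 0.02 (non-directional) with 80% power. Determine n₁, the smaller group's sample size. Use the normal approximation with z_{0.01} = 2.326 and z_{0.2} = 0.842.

n₁ = 20

With allocation ratio k = n₂/n₁ = 1.5, Var(x̄₁−x̄₂) = σ²(1/n₁ + 1/(k·n₁)) = σ²·(k+1)/(k·n₁).
So n₁ = (1 + 1/k)·((z_{α/2} + z_β)/d)² = 1.667 × (3.168/0.93)².
n₁ = 1.667 × 11.60 = 19.3.
Round up: n₁ = 20, giving n₂ = 1.5 × 20 = 30.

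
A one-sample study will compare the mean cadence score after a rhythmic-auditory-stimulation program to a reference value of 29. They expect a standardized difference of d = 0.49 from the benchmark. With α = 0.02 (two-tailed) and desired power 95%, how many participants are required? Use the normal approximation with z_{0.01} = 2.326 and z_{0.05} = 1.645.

n = 66

For a one-sample test: n = ((z_{α/2} + z_β) / d)².
z_{α/2} + z_β = 2.326 + 1.645 = 3.971.
n = (3.971 / 0.49)² = 8.104² = 65.68.
Round up.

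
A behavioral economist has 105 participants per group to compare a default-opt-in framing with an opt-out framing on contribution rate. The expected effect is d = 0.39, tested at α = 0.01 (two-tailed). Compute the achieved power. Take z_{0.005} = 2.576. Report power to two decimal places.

For two equal groups, power = Φ(d·√(n/2) − z_{α/2}).
d·√(n/2) = 0.39 × √(105/2) = 0.39 × 7.246 = 2.826.
z_β = 2.826 − 2.576 = 0.250.
Power = Φ(0.250) = 0.599.

power ≈ 0.60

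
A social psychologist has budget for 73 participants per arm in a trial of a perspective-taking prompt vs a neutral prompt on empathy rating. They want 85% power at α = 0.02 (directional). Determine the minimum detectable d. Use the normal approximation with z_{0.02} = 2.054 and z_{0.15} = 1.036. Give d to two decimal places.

For two independent groups of n = 73 each: d_min = (z_{α} + z_β)·√(2/n).
z-sum = 2.054 + 1.036 = 3.090.
d_min = 3.090 × √(2/73) = 3.090 × 0.1655 = 0.511.

d_min ≈ 0.51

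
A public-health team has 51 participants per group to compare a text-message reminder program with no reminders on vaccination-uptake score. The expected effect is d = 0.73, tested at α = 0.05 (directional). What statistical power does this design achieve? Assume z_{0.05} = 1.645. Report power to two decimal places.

power ≈ 0.98

For two equal groups, power = Φ(d·√(n/2) − z_{α}).
d·√(n/2) = 0.73 × √(51/2) = 0.73 × 5.050 = 3.686.
z_β = 3.686 − 1.645 = 2.041.
Power = Φ(2.041) = 0.979.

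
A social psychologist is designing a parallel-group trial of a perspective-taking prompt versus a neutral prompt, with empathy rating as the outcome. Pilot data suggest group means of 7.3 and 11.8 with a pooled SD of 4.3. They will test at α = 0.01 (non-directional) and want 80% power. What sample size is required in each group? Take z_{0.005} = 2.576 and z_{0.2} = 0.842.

Cohen's d = |M₁ − M₂| / SD_pooled = |7.3 − 11.8| / 4.3 = 4.5 / 4.3 = 1.047.
For two independent groups with equal n: n = 2·((z_{α/2} + z_β) / d)².
z_{α/2} + z_β = 2.576 + 0.842 = 3.418.
n = 2 × (3.418 / 1.047)² = 2 × 3.265² = 2 × 10.66 = 21.3.
Round up to the next whole participant.

n = 22 per group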